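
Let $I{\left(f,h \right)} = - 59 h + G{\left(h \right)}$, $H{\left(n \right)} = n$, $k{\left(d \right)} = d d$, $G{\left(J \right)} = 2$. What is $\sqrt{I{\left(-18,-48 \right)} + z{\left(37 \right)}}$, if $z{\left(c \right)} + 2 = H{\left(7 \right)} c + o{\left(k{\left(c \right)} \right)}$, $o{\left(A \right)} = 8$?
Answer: $\sqrt{3099} \approx 55.669$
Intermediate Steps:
$k{\left(d \right)} = d^{2}$
$I{\left(f,h \right)} = 2 - 59 h$ ($I{\left(f,h \right)} = - 59 h + 2 = 2 - 59 h$)
$z{\left(c \right)} = 6 + 7 c$ ($z{\left(c \right)} = -2 + \left(7 c + 8\right) = -2 + \left(8 + 7 c\right) = 6 + 7 c$)
$\sqrt{I{\left(-18,-48 \right)} + z{\left(37 \right)}} = \sqrt{\left(2 - -2832\right) + \left(6 + 7 \cdot 37\right)} = \sqrt{\left(2 + 2832\right) + \left(6 + 259\right)} = \sqrt{2834 + 265} = \sqrt{3099}$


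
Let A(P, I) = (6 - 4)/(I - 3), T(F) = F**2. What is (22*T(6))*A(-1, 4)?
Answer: 1584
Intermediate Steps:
A(P, I) = 2/(-3 + I)
(22*T(6))*A(-1, 4) = (22*6**2)*(2/(-3 + 4)) = (22*36)*(2/1) = 792*(2*1) = 792*2 = 1584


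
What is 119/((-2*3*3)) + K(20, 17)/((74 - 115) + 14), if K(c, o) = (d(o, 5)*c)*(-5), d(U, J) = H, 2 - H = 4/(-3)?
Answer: 929/162 ≈ 5.7346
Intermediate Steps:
H = 10/3 (H = 2 - 4/(-3) = 2 - 4*(-1)/3 = 2 - 1*(-4/3) = 2 + 4/3 = 10/3 ≈ 3.3333)
d(U, J) = 10/3
K(c, o) = -50*c/3 (K(c, o) = (10*c/3)*(-5) = -50*c/3)
119/((-2*3*3)) + K(20, 17)/((74 - 115) + 14) = 119/((-2*3*3)) + (-50/3*20)/((74 - 115) + 14) = 119/((-6*3)) - 1000/(3*(-41 + 14)) = 119/(-18) - 1000/3/(-27) = 119*(-1/18) - 1000/3*(-1/27) = -119/18 + 1000/81 = 929/162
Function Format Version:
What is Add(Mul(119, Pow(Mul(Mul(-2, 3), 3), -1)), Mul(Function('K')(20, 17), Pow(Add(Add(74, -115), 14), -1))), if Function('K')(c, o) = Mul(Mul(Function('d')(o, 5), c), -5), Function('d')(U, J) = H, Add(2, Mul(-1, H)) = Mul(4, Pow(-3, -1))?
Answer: Rational(929, 162) ≈ 5.7346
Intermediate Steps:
H = Rational(10, 3) (H = Add(2, Mul(-1, Mul(4, Pow(-3, -1)))) = Add(2, Mul(-1, Mul(4, Rational(-1, 3)))) = Add(2, Mul(-1, Rational(-4, 3))) = Add(2, Rational(4, 3)) = Rational(10, 3) ≈ 3.3333)
Function('d')(U, J) = Rational(10, 3)
Function('K')(c, o) = Mul(Rational(-50, 3), c) (Function('K')(c, o) = Mul(Mul(Rational(10, 3), c), -5) = Mul(Rational(-50, 3), c))
Add(Mul(119, Pow(Mul(Mul(-2, 3), 3), -1)), Mul(Function('K')(20, 17), Pow(Add(Add(74, -115), 14), -1))) = Add(Mul(119, Pow(Mul(Mul(-2, 3), 3), -1)), Mul(Mul(Rational(-50, 3), 20), Pow(Add(Add(74, -115), 14), -1))) = Add(Mul(119, Pow(Mul(-6, 3), -1)), Mul(Rational(-1000, 3), Pow(Add(-41, 14), -1))) = Add(Mul(119, Pow(-18, -1)), Mul(Rational(-1000, 3), Pow(-27, -1))) = Add(Mul(119, Rational(-1, 18)), Mul(Rational(-1000, 3), Rational(-1, 27))) = Add(Rational(-119, 18), Rational(1000, 81)) = Rational(929, 162)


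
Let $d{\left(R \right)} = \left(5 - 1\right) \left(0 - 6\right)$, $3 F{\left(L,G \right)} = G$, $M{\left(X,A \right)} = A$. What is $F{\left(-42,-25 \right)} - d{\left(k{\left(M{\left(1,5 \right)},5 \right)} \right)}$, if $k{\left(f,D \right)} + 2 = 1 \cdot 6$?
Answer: $\frac{47}{3} \approx 15.667$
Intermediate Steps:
$F{\left(L,G \right)} = \frac{G}{3}$
$k{\left(f,D \right)} = 4$ ($k{\left(f,D \right)} = -2 + 1 \cdot 6 = -2 + 6 = 4$)
$d{\left(R \right)} = -24$ ($d{\left(R \right)} = 4 \left(0 - 6\right) = 4 \left(-6\right) = -24$)
$F{\left(-42,-25 \right)} - d{\left(k{\left(M{\left(1,5 \right)},5 \right)} \right)} = \frac{1}{3} \left(-25\right) - -24 = - \frac{25}{3} + 24 = \frac{47}{3}$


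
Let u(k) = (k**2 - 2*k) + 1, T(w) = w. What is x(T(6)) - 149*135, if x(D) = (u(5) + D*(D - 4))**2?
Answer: -19331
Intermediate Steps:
u(k) = 1 + k**2 - 2*k
x(D) = (16 + D*(-4 + D))**2 (x(D) = ((1 + 5**2 - 2*5) + D*(D - 4))**2 = ((1 + 25 - 10) + D*(-4 + D))**2 = (16 + D*(-4 + D))**2)
x(T(6)) - 149*135 = (16 + 6**2 - 4*6)**2 - 149*135 = (16 + 36 - 24)**2 - 20115 = 28**2 - 20115 = 784 - 20115 = -19331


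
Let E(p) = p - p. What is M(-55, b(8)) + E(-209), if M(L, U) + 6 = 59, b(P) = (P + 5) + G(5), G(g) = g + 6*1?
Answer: 53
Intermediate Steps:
G(g) = 6 + g (G(g) = g + 6 = 6 + g)
b(P) = 16 + P (b(P) = (P + 5) + (6 + 5) = (5 + P) + 11 = 16 + P)
M(L, U) = 53 (M(L, U) = -6 + 59 = 53)
E(p) = 0
M(-55, b(8)) + E(-209) = 53 + 0 = 53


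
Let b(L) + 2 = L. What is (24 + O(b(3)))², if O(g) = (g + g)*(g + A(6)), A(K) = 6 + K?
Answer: 2500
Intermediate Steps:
b(L) = -2 + L
O(g) = 2*g*(12 + g) (O(g) = (g + g)*(g + (6 + 6)) = (2*g)*(g + 12) = (2*g)*(12 + g) = 2*g*(12 + g))
(24 + O(b(3)))² = (24 + 2*(-2 + 3)*(12 + (-2 + 3)))² = (24 + 2*1*(12 + 1))² = (24 + 2*1*13)² = (24 + 26)² = 50² = 2500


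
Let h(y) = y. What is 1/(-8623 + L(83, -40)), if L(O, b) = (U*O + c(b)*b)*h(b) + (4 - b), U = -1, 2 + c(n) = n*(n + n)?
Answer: 1/5111541 ≈ 1.9564e-7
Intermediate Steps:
c(n) = -2 + 2*n² (c(n) = -2 + n*(n + n) = -2 + n*(2*n) = -2 + 2*n²)
L(O, b) = 4 - b + b*(-O + b*(-2 + 2*b²)) (L(O, b) = (-O + (-2 + 2*b²)*b)*b + (4 - b) = (-O + b*(-2 + 2*b²))*b + (4 - b) = b*(-O + b*(-2 + 2*b²)) + (4 - b) = 4 - b + b*(-O + b*(-2 + 2*b²)))
1/(-8623 + L(83, -40)) = 1/(-8623 + (4 - 1*(-40) - 1*83*(-40) + 2*(-40)²*(-1 + (-40)²))) = 1/(-8623 + (4 + 40 + 3320 + 2*1600*(-1 + 1600))) = 1/(-8623 + (4 + 40 + 3320 + 2*1600*1599)) = 1/(-8623 + (4 + 40 + 3320 + 5116800)) = 1/(-8623 + 5120164) = 1/5111541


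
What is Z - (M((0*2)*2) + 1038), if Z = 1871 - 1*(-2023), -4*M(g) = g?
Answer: 2856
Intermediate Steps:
M(g) = -g/4
Z = 3894 (Z = 1871 + 2023 = 3894)
Z - (M((0*2)*2) + 1038) = 3894 - (-0*2*2/4 + 1038) = 3894 - (-0*2 + 1038) = 3894 - (-1/4*0 + 1038) = 3894 - (0 + 1038) = 3894 - 1*1038 = 3894 - 1038 = 2856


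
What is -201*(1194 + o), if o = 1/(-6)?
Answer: -479921/2 ≈ -2.3996e+5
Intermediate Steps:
o = -⅙ ≈ -0.16667
-201*(1194 + o) = -201*(1194 - ⅙) = -201*7163/6 = -479921/2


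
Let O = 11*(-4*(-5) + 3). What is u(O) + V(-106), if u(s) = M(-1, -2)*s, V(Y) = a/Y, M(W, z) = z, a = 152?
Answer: -26894/53 ≈ -507.43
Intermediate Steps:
V(Y) = 152/Y
O = 253 (O = 11*(20 + 3) = 11*23 = 253)
u(s) = -2*s
u(O) + V(-106) = -2*253 + 152/(-106) = -506 + 152*(-1/106) = -506 - 76/53 = -26894/53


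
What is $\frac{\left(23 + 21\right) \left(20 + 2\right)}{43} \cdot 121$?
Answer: $\frac{117128}{43} \approx 2723.9$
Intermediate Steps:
$\frac{\left(23 + 21\right) \left(20 + 2\right)}{43} \cdot 121 = 44 \cdot 22 \cdot \frac{1}{43} \cdot 121 = 968 \cdot \frac{1}{43} \cdot 121 = \frac{968}{43} \cdot 121 = \frac{117128}{43}$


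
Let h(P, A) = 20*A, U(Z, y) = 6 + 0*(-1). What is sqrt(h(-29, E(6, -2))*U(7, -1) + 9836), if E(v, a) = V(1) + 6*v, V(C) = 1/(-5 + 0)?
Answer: 2*sqrt(3533) ≈ 118.88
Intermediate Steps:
U(Z, y) = 6 (U(Z, y) = 6 + 0 = 6)
V(C) = -1/5 (V(C) = 1/(-5) = -1/5)
E(v, a) = -1/5 + 6*v
sqrt(h(-29, E(6, -2))*U(7, -1) + 9836) = sqrt((20*(-1/5 + 6*6))*6 + 9836) = sqrt((20*(-1/5 + 36))*6 + 9836) = sqrt((20*(179/5))*6 + 9836) = sqrt(716*6 + 9836) = sqrt(4296 + 9836) = sqrt(14132) = 2*sqrt(3533)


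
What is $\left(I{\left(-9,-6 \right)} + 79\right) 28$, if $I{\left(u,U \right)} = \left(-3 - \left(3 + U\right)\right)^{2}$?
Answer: $2212$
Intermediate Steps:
$I{\left(u,U \right)} = \left(-6 - U\right)^{2}$
$\left(I{\left(-9,-6 \right)} + 79\right) 28 = \left(\left(6 - 6\right)^{2} + 79\right) 28 = \left(0^{2} + 79\right) 28 = \left(0 + 79\right) 28 = 79 \cdot 28 = 2212$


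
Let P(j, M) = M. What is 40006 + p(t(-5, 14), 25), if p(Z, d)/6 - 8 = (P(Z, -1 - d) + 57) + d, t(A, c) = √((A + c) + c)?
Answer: 40390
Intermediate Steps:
t(A, c) = √(A + 2*c)
p(Z, d) = 384 (p(Z, d) = 48 + 6*(((-1 - d) + 57) + d) = 48 + 6*((56 - d) + d) = 48 + 6*56 = 48 + 336 = 384)
40006 + p(t(-5, 14), 25) = 40006 + 384 = 40390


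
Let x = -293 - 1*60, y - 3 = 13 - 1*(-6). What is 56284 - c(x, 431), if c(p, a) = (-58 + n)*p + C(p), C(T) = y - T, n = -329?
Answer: -80702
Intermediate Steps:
y = 22 (y = 3 + (13 - 1*(-6)) = 3 + (13 + 6) = 3 + 19 = 22)
C(T) = 22 - T
x = -353 (x = -293 - 60 = -353)
c(p, a) = 22 - 388*p (c(p, a) = (-58 - 329)*p + (22 - p) = -387*p + (22 - p) = 22 - 388*p)
56284 - c(x, 431) = 56284 - (22 - 388*(-353)) = 56284 - (22 + 136964) = 56284 - 1*136986 = 56284 - 136986 = -80702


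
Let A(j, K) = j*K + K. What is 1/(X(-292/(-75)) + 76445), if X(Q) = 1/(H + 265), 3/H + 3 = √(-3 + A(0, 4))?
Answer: 527/40286517 ≈ 1.3081e-5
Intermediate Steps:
A(j, K) = K + K*j (A(j, K) = K*j + K = K + K*j)
H = -3/2 (H = 3/(-3 + √(-3 + 4*(1 + 0))) = 3/(-3 + √(-3 + 4*1)) = 3/(-3 + √(-3 + 4)) = 3/(-3 + √1) = 3/(-3 + 1) = 3/(-2) = 3*(-½) = -3/2 ≈ -1.5000)
X(Q) = 2/527 (X(Q) = 1/(-3/2 + 265) = 1/(527/2) = 2/527)
1/(X(-292/(-75)) + 76445) = 1/(2/527 + 76445) = 1/(40286517/527) = 527/40286517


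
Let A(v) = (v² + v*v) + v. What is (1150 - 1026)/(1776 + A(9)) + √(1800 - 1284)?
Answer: 124/1947 + 2*√129 ≈ 22.779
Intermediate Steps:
A(v) = v + 2*v² (A(v) = (v² + v²) + v = 2*v² + v = v + 2*v²)
(1150 - 1026)/(1776 + A(9)) + √(1800 - 1284) = (1150 - 1026)/(1776 + 9*(1 + 2*9)) + √(1800 - 1284) = 124/(1776 + 9*(1 + 18)) + √516 = 124/(1776 + 9*19) + 2*√129 = 124/(1776 + 171) + 2*√129 = 124/1947 + 2*√129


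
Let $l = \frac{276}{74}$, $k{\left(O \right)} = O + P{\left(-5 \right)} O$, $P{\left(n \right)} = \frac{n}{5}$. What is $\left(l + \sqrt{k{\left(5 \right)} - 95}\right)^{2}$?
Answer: $- \frac{111011}{1369} + \frac{276 i \sqrt{95}}{37} \approx -81.089 + 72.706 i$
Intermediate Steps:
$P{\left(n \right)} = \frac{n}{5}$ ($P{\left(n \right)} = n \frac{1}{5} = \frac{n}{5}$)
$k{\left(O \right)} = 0$ ($k{\left(O \right)} = O + \frac{1}{5} \left(-5\right) O = O - O = 0$)
$l = \frac{138}{37}$ ($l = 276 \cdot \frac{1}{74} = \frac{138}{37} \approx 3.7297$)
$\left(l + \sqrt{k{\left(5 \right)} - 95}\right)^{2} = \left(\frac{138}{37} + \sqrt{0 - 95}\right)^{2} = \left(\frac{138}{37} + \sqrt{-95}\right)^{2} = \left(\frac{138}{37} + i \sqrt{95}\right)^{2}$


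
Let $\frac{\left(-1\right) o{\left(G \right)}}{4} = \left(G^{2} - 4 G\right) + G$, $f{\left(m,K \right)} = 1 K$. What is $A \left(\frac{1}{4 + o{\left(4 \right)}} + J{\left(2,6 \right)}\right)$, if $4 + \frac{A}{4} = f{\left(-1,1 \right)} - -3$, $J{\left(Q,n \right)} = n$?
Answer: $0$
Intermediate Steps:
$f{\left(m,K \right)} = K$
$o{\left(G \right)} = - 4 G^{2} + 12 G$ ($o{\left(G \right)} = - 4 \left(\left(G^{2} - 4 G\right) + G\right) = - 4 \left(G^{2} - 3 G\right) = - 4 G^{2} + 12 G$)
$A = 0$ ($A = -16 + 4 \left(1 - -3\right) = -16 + 4 \left(1 + 3\right) = -16 + 4 \cdot 4 = -16 + 16 = 0$)
$A \left(\frac{1}{4 + o{\left(4 \right)}} + J{\left(2,6 \right)}\right) = 0 \left(\frac{1}{4 + 4 \cdot 4 \left(3 - 4\right)} + 6\right) = 0 \left(\frac{1}{4 + 4 \cdot 4 \left(-1\right)} + 6\right) = 0 \left(\frac{1}{4 - 16} + 6\right) = 0 \left(\frac{1}{-12} + 6\right) = 0 \left(- \frac{1}{12} + 6\right) = 0 \cdot \frac{71}{12} = 0$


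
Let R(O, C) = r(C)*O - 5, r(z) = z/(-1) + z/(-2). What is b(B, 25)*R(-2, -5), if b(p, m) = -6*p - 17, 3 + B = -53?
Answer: -6380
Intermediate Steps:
B = -56 (B = -3 - 53 = -56)
b(p, m) = -17 - 6*p
r(z) = -3*z/2 (r(z) = z*(-1) + z*(-½) = -z - z/2 = -3*z/2)
R(O, C) = -5 - 3*C*O/2 (R(O, C) = (-3*C/2)*O - 5 = -3*C*O/2 - 5 = -5 - 3*C*O/2)
b(B, 25)*R(-2, -5) = (-17 - 6*(-56))*(-5 - 3/2*(-5)*(-2)) = (-17 + 336)*(-5 - 15) = 319*(-20) = -6380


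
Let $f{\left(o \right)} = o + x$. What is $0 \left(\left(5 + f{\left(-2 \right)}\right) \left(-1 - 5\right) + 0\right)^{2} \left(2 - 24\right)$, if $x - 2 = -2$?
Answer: $0$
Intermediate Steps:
$x = 0$ ($x = 2 - 2 = 0$)
$f{\left(o \right)} = o$ ($f{\left(o \right)} = o + 0 = o$)
$0 \left(\left(5 + f{\left(-2 \right)}\right) \left(-1 - 5\right) + 0\right)^{2} \left(2 - 24\right) = 0 \left(\left(5 - 2\right) \left(-1 - 5\right) + 0\right)^{2} \left(2 - 24\right) = 0 \left(3 \left(-6\right) + 0\right)^{2} \left(2 - 24\right) = 0 \left(-18 + 0\right)^{2} \left(-22\right) = 0 \left(-18\right)^{2} \left(-22\right) = 0 \cdot 324 \left(-22\right) = 0 \left(-22\right) = 0$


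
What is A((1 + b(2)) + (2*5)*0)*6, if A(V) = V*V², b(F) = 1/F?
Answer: 81/4 ≈ 20.250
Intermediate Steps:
b(F) = 1/F
A(V) = V³
A((1 + b(2)) + (2*5)*0)*6 = ((1 + 1/2) + (2*5)*0)³*6 = ((1 + ½) + 10*0)³*6 = (3/2 + 0)³*6 = (3/2)³*6 = (27/8)*6 = 81/4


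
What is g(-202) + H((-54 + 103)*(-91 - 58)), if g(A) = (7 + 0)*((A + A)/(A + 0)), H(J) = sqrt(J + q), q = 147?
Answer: 14 + 7*I*sqrt(146) ≈ 14.0 + 84.581*I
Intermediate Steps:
H(J) = sqrt(147 + J) (H(J) = sqrt(J + 147) = sqrt(147 + J))
g(A) = 14 (g(A) = 7*((2*A)/A) = 7*2 = 14)
g(-202) + H((-54 + 103)*(-91 - 58)) = 14 + sqrt(147 + (-54 + 103)*(-91 - 58)) = 14 + sqrt(147 + 49*(-149)) = 14 + sqrt(147 - 7301) = 14 + sqrt(-7154) = 14 + 7*I*sqrt(146)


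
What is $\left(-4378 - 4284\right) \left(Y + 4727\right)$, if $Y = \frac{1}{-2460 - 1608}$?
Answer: $- \frac{83282682985}{2034} \approx -4.0945 \cdot 10^{7}$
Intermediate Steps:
$Y = - \frac{1}{4068}$ ($Y = \frac{1}{-4068} = - \frac{1}{4068} \approx -0.00024582$)
$\left(-4378 - 4284\right) \left(Y + 4727\right) = \left(-4378 - 4284\right) \left(- \frac{1}{4068} + 4727\right) = \left(-8662\right) \frac{19229435}{4068} = - \frac{83282682985}{2034}$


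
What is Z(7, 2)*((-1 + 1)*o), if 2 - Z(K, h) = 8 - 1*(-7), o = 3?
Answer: 0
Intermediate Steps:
Z(K, h) = -13 (Z(K, h) = 2 - (8 - 1*(-7)) = 2 - (8 + 7) = 2 - 1*15 = 2 - 15 = -13)
Z(7, 2)*((-1 + 1)*o) = -13*(-1 + 1)*3 = -0*3 = -13*0 = 0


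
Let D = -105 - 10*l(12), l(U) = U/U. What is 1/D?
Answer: -1/115 ≈ -0.0086956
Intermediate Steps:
l(U) = 1
D = -115 (D = -105 - 10*1 = -105 - 10 = -115)
1/D = 1/(-115) = -1/115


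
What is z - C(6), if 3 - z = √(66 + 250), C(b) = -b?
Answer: 9 - 2*√79 ≈ -8.7764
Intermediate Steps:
z = 3 - 2*√79 (z = 3 - √(66 + 250) = 3 - √316 = 3 - 2*√79 ≈ -14.776)
z - C(6) = (3 - 2*√79) - (-1)*6 = (3 - 2*√79) - 1*(-6) = (3 - 2*√79) + 6 = 9 - 2*√79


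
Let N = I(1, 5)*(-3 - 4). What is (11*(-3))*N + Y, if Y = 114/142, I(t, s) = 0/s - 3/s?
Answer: -48918/355 ≈ -137.80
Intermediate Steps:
I(t, s) = -3/s (I(t, s) = 0 - 3/s = -3/s)
N = 21/5 (N = (-3/5)*(-3 - 4) = -3*1/5*(-7) = -3/5*(-7) = 21/5 ≈ 4.2000)
Y = 57/71 (Y = 114*(1/142) = 57/71 ≈ 0.80282)
(11*(-3))*N + Y = (11*(-3))*(21/5) + 57/71 = -33*21/5 + 57/71 = -693/5 + 57/71 = -48918/355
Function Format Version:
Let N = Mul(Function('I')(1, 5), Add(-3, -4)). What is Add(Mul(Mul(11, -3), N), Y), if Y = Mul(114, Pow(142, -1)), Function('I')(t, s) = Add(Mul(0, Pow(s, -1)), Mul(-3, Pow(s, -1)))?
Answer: Rational(-48918, 355) ≈ -137.80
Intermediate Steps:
Function('I')(t, s) = Mul(-3, Pow(s, -1)) (Function('I')(t, s) = Add(0, Mul(-3, Pow(s, -1))) = Mul(-3, Pow(s, -1)))
N = Rational(21, 5) (N = Mul(Mul(-3, Pow(5, -1)), Add(-3, -4)) = Mul(Mul(-3, Rational(1, 5)), -7) = Mul(Rational(-3, 5), -7) = Rational(21, 5) ≈ 4.2000)
Y = Rational(57, 71) (Y = Mul(114, Rational(1, 142)) = Rational(57, 71) ≈ 0.80282)
Add(Mul(Mul(11, -3), N), Y) = Add(Mul(Mul(11, -3), Rational(21, 5)), Rational(57, 71)) = Add(Mul(-33, Rational(21, 5)), Rational(57, 71)) = Add(Rational(-693, 5), Rational(57, 71)) = Rational(-48918, 355)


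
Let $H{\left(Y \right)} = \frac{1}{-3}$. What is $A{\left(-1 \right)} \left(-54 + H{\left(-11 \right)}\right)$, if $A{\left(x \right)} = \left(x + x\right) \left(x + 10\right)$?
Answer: $978$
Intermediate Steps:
$H{\left(Y \right)} = - \frac{1}{3}$
$A{\left(x \right)} = 2 x \left(10 + x\right)$
$A{\left(-1 \right)} \left(-54 + H{\left(-11 \right)}\right) = 2 \left(-1\right) \left(10 - 1\right) \left(-54 - \frac{1}{3}\right) = 2 \left(-1\right) 9 \left(- \frac{163}{3}\right) = \left(-18\right) \left(- \frac{163}{3}\right) = 978$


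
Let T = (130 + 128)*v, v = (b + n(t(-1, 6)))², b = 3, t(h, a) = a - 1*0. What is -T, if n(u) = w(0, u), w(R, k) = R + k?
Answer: -20898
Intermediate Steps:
t(h, a) = a (t(h, a) = a + 0 = a)
n(u) = u (n(u) = 0 + u = u)
v = 81 (v = (3 + 6)² = 9² = 81)
T = 20898 (T = (130 + 128)*81 = 258*81 = 20898)
-T = -1*20898 = -20898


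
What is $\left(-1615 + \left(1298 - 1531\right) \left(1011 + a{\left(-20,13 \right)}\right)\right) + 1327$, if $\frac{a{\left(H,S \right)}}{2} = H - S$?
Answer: $-220473$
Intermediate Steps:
$a{\left(H,S \right)} = - 2 S + 2 H$ ($a{\left(H,S \right)} = 2 \left(H - S\right) = - 2 S + 2 H$)
$\left(-1615 + \left(1298 - 1531\right) \left(1011 + a{\left(-20,13 \right)}\right)\right) + 1327 = \left(-1615 + \left(1298 - 1531\right) \left(1011 + \left(\left(-2\right) 13 + 2 \left(-20\right)\right)\right)\right) + 1327 = \left(-1615 - 233 \left(1011 - 66\right)\right) + 1327 = \left(-1615 - 220185\right) + 1327 = -221800 + 1327 = -220473$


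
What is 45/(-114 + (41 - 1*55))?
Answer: -45/128 ≈ -0.35156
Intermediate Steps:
45/(-114 + (41 - 1*55)) = 45/(-114 + (41 - 55)) = 45/(-114 - 14) = 45/(-128) = 45*(-1/128) = -45/128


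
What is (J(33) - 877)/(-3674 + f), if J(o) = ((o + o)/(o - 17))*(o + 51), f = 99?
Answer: 1061/7150 ≈ 0.14839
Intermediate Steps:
J(o) = 2*o*(51 + o)/(-17 + o) (J(o) = ((2*o)/(-17 + o))*(51 + o) = (2*o/(-17 + o))*(51 + o) = 2*o*(51 + o)/(-17 + o))
(J(33) - 877)/(-3674 + f) = (2*33*(51 + 33)/(-17 + 33) - 877)/(-3674 + 99) = (2*33*84/16 - 877)/(-3575) = (2*33*(1/16)*84 - 877)*(-1/3575) = (693/2 - 877)*(-1/3575) = -1061/2*(-1/3575) = 1061/7150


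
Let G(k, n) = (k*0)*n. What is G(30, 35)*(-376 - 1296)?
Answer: 0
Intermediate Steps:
G(k, n) = 0 (G(k, n) = 0*n = 0)
G(30, 35)*(-376 - 1296) = 0*(-376 - 1296) = 0*(-1672) = 0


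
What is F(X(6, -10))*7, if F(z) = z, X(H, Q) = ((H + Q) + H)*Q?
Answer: -140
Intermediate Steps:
X(H, Q) = Q*(Q + 2*H) (X(H, Q) = (Q + 2*H)*Q = Q*(Q + 2*H))
F(X(6, -10))*7 = -10*(-10 + 2*6)*7 = -10*(-10 + 12)*7 = -10*2*7 = -20*7 = -140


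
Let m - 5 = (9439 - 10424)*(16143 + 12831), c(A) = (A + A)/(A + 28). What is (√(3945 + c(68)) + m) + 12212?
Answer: -28527173 + √142071/6 ≈ -2.8527e+7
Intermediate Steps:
c(A) = 2*A/(28 + A) (c(A) = (2*A)/(28 + A) = 2*A/(28 + A))
m = -28539385 (m = 5 + (9439 - 10424)*(16143 + 12831) = 5 - 985*28974 = 5 - 28539390 = -28539385)
(√(3945 + c(68)) + m) + 12212 = (√(3945 + 2*68/(28 + 68)) - 28539385) + 12212 = (√(3945 + 2*68/96) - 28539385) + 12212 = (√(3945 + 2*68*(1/96)) - 28539385) + 12212 = (√(3945 + 17/12) - 28539385) + 12212 = (√(47357/12) - 28539385) + 12212 = (√142071/6 - 28539385) + 12212 = (-28539385 + √142071/6) + 12212 = -28527173 + √142071/6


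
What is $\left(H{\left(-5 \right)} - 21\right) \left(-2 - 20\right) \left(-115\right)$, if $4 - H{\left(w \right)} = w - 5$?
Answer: $-17710$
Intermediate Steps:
$H{\left(w \right)} = 9 - w$ ($H{\left(w \right)} = 4 - \left(w - 5\right) = 4 - \left(-5 + w\right) = 9 - w$)
$\left(H{\left(-5 \right)} - 21\right) \left(-2 - 20\right) \left(-115\right) = \left(\left(9 - -5\right) - 21\right) \left(-2 - 20\right) \left(-115\right) = \left(\left(9 + 5\right) - 21\right) \left(-22\right) \left(-115\right) = \left(14 - 21\right) \left(-22\right) \left(-115\right) = \left(-7\right) \left(-22\right) \left(-115\right) = 154 \left(-115\right) = -17710$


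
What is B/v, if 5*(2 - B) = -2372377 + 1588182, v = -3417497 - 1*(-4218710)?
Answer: 156841/801213 ≈ 0.19575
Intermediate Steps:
v = 801213 (v = -3417497 + 4218710 = 801213)
B = 156841 (B = 2 - (-2372377 + 1588182)/5 = 2 - 1/5*(-784195) = 2 + 156839 = 156841)
B/v = 156841/801213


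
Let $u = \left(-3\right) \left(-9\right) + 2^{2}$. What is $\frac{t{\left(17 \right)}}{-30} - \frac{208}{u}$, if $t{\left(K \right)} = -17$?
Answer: $- \frac{5713}{930} \approx -6.143$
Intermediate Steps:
$u = 31$ ($u = 27 + 4 = 31$)
$\frac{t{\left(17 \right)}}{-30} - \frac{208}{u} = - \frac{17}{-30} - \frac{208}{31} = \left(-17\right) \left(- \frac{1}{30}\right) - \frac{208}{31} = \frac{17}{30} - \frac{208}{31} = - \frac{5713}{930}$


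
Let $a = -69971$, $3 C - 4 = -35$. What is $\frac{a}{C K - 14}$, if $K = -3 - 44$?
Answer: $- \frac{209913}{1415} \approx -148.35$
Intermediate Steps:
$C = - \frac{31}{3}$ ($C = \frac{4}{3} + \frac{1}{3} \left(-35\right) = \frac{4}{3} - \frac{35}{3} = - \frac{31}{3} \approx -10.333$)
$K = -47$
$\frac{a}{C K - 14} = - \frac{69971}{\left(- \frac{31}{3}\right) \left(-47\right) - 14} = - \frac{69971}{\frac{1457}{3} - 14} = - \frac{69971}{\frac{1415}{3}} = \left(-69971\right) \frac{3}{1415} = - \frac{209913}{1415}$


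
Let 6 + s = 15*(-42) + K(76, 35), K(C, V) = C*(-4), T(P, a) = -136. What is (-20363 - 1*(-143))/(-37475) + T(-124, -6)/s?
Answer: 241034/352265 ≈ 0.68424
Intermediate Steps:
K(C, V) = -4*C
s = -940 (s = -6 + (15*(-42) - 4*76) = -6 + (-630 - 304) = -6 - 934 = -940)
(-20363 - 1*(-143))/(-37475) + T(-124, -6)/s = (-20363 - 1*(-143))/(-37475) - 136/(-940) = (-20363 + 143)*(-1/37475) - 136*(-1/940) = -20220*(-1/37475) + 34/235 = 4044/7495 + 34/235 = 241034/352265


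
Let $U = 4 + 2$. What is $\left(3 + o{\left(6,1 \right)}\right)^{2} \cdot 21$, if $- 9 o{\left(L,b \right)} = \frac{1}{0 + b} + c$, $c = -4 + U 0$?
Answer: $\frac{700}{3} \approx 233.33$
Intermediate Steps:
$U = 6$
$c = -4$ ($c = -4 + 6 \cdot 0 = -4 + 0 = -4$)
$o{\left(L,b \right)} = \frac{4}{9} - \frac{1}{9 b}$ ($o{\left(L,b \right)} = - \frac{\frac{1}{0 + b} - 4}{9} = - \frac{\frac{1}{b} - 4}{9} = - \frac{-4 + \frac{1}{b}}{9} = \frac{4}{9} - \frac{1}{9 b}$)
$\left(3 + o{\left(6,1 \right)}\right)^{2} \cdot 21 = \left(3 + \frac{-1 + 4 \cdot 1}{9 \cdot 1}\right)^{2} \cdot 21 = \left(3 + \frac{1}{9} \cdot 1 \left(-1 + 4\right)\right)^{2} \cdot 21 = \left(3 + \frac{1}{9} \cdot 1 \cdot 3\right)^{2} \cdot 21 = \left(3 + \frac{1}{3}\right)^{2} \cdot 21 = \left(\frac{10}{3}\right)^{2} \cdot 21 = \frac{100}{9} \cdot 21 = \frac{700}{3}$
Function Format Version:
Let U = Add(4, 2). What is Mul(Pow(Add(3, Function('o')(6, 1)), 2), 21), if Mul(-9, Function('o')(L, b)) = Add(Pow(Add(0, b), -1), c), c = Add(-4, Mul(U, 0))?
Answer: Rational(700, 3) ≈ 233.33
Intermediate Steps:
U = 6
c = -4 (c = Add(-4, Mul(6, 0)) = Add(-4, 0) = -4)
Function('o')(L, b) = Add(Rational(4, 9), Mul(Rational(-1, 9), Pow(b, -1))) (Function('o')(L, b) = Mul(Rational(-1, 9), Add(Pow(Add(0, b), -1), -4)) = Mul(Rational(-1, 9), Add(Pow(b, -1), -4)) = Mul(Rational(-1, 9), Add(-4, Pow(b, -1))) = Add(Rational(4, 9), Mul(Rational(-1, 9), Pow(b, -1))))
Mul(Pow(Add(3, Function('o')(6, 1)), 2), 21) = Mul(Pow(Add(3, Mul(Rational(1, 9), Pow(1, -1), Add(-1, Mul(4, 1)))), 2), 21) = Mul(Pow(Add(3, Mul(Rational(1, 9), 1, Add(-1, 4))), 2), 21) = Mul(Pow(Add(3, Mul(Rational(1, 9), 1, 3)), 2), 21) = Mul(Pow(Add(3, Rational(1, 3)), 2), 21) = Mul(Pow(Rational(10, 3), 2), 21) = Mul(Rational(100, 9), 21) = Rational(700, 3)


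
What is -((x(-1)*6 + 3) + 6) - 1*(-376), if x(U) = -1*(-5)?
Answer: 337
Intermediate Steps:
x(U) = 5
-((x(-1)*6 + 3) + 6) - 1*(-376) = -((5*6 + 3) + 6) - 1*(-376) = -((30 + 3) + 6) + 376 = -(33 + 6) + 376 = -1*39 + 376 = -39 + 376 = 337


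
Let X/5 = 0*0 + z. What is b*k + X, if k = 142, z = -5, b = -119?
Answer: -16923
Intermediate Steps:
X = -25 (X = 5*(0*0 - 5) = 5*(0 - 5) = 5*(-5) = -25)
b*k + X = -119*142 - 25 = -16898 - 25 = -16923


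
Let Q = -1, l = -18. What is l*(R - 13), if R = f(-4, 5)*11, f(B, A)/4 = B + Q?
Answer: 4194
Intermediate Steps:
f(B, A) = -4 + 4*B (f(B, A) = 4*(B - 1) = 4*(-1 + B) = -4 + 4*B)
R = -220 (R = (-4 + 4*(-4))*11 = (-4 - 16)*11 = -20*11 = -220)
l*(R - 13) = -18*(-220 - 13) = -18*(-233) = 4194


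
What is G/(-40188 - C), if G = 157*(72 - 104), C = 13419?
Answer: 5024/53607 ≈ 0.093719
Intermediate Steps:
G = -5024 (G = 157*(-32) = -5024)
G/(-40188 - C) = -5024/(-40188 - 1*13419) = -5024/(-40188 - 13419) = -5024/(-53607) = -5024*(-1/53607) = 5024/53607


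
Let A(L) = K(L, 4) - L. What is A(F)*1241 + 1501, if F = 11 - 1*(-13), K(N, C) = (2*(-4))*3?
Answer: -58067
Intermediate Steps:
K(N, C) = -24 (K(N, C) = -8*3 = -24)
F = 24 (F = 11 + 13 = 24)
A(L) = -24 - L
A(F)*1241 + 1501 = (-24 - 1*24)*1241 + 1501 = (-24 - 24)*1241 + 1501 = -48*1241 + 1501 = -59568 + 1501 = -58067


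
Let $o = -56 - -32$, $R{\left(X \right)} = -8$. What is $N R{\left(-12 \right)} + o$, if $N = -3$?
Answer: $0$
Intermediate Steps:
$o = -24$ ($o = -56 + 32 = -24$)
$N R{\left(-12 \right)} + o = \left(-3\right) \left(-8\right) - 24 = 24 - 24 = 0$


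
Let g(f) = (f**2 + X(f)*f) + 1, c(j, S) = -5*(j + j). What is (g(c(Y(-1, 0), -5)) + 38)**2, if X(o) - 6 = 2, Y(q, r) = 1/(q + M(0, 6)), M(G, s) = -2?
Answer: 477481/81 ≈ 5894.8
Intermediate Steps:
Y(q, r) = 1/(-2 + q) (Y(q, r) = 1/(q - 2) = 1/(-2 + q))
X(o) = 8 (X(o) = 6 + 2 = 8)
c(j, S) = -10*j
g(f) = 1 + f**2 + 8*f (g(f) = (f**2 + 8*f) + 1 = 1 + f**2 + 8*f)
(g(c(Y(-1, 0), -5)) + 38)**2 = ((1 + (-10/(-2 - 1))**2 + 8*(-10/(-2 - 1))) + 38)**2 = ((1 + (-10/(-3))**2 + 8*(-10/(-3))) + 38)**2 = ((1 + (-10*(-1/3))**2 + 8*(-10*(-1/3))) + 38)**2 = ((1 + (10/3)**2 + 8*(10/3)) + 38)**2 = ((1 + 100/9 + 80/3) + 38)**2 = (349/9 + 38)**2 = (691/9)**2 = 477481/81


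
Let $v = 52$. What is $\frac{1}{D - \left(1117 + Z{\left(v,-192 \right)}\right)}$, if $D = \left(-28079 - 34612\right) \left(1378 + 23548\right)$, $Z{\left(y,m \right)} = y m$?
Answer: $- \frac{1}{1562626999} \approx -6.3995 \cdot 10^{-10}$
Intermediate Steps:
$Z{\left(y,m \right)} = m y$
$D = -1562635866$ ($D = \left(-62691\right) 24926 = -1562635866$)
$\frac{1}{D - \left(1117 + Z{\left(v,-192 \right)}\right)} = \frac{1}{-1562635866 - \left(1117 - 9984\right)} = \frac{1}{-1562635866 - -8867} = \frac{1}{-1562635866 + \left(-1117 + 9984\right)} = \frac{1}{-1562635866 + 8867} = \frac{1}{-1562626999} = - \frac{1}{1562626999}$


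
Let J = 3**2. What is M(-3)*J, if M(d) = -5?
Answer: -45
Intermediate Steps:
J = 9
M(-3)*J = -5*9 = -45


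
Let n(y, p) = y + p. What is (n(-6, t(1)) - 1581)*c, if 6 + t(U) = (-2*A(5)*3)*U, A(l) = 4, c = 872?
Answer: -1410024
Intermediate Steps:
t(U) = -6 - 24*U (t(U) = -6 + (-2*4*3)*U = -6 + (-8*3)*U = -6 - 24*U)
n(y, p) = p + y
(n(-6, t(1)) - 1581)*c = (((-6 - 24*1) - 6) - 1581)*872 = (((-6 - 24) - 6) - 1581)*872 = ((-30 - 6) - 1581)*872 = (-36 - 1581)*872 = -1617*872 = -1410024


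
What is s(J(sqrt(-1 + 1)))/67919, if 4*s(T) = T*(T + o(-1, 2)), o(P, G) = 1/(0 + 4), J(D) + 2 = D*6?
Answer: 7/543352 ≈ 1.2883e-5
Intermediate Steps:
J(D) = -2 + 6*D (J(D) = -2 + D*6 = -2 + 6*D)
o(P, G) = 1/4
s(T) = T*(1/4 + T)/4 (s(T) = (T*(T + 1/4))/4 = (T*(1/4 + T))/4 = T*(1/4 + T)/4)
s(J(sqrt(-1 + 1)))/67919 = ((-2 + 6*sqrt(-1 + 1))*(1 + 4*(-2 + 6*sqrt(-1 + 1)))/16)/67919 = ((-2 + 6*sqrt(0))*(1 + 4*(-2 + 6*sqrt(0)))/16)*(1/67919) = ((-2 + 6*0)*(1 + 4*(-2 + 6*0))/16)*(1/67919) = ((-2 + 0)*(1 + 4*(-2 + 0))/16)*(1/67919) = ((1/16)*(-2)*(1 + 4*(-2)))*(1/67919) = ((1/16)*(-2)*(1 - 8))*(1/67919) = ((1/16)*(-2)*(-7))*(1/67919) = (7/8)*(1/67919) = 7/543352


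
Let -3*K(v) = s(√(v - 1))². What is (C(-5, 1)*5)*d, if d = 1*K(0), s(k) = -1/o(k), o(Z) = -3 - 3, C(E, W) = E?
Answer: 25/108 ≈ 0.23148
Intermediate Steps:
o(Z) = -6
s(k) = ⅙ (s(k) = -1/(-6) = -1*(-⅙) = ⅙)
K(v) = -1/108 (K(v) = -(⅙)²/3 = -⅓*1/36 = -1/108)
d = -1/108 (d = 1*(-1/108) = -1/108 ≈ -0.0092593)
(C(-5, 1)*5)*d = -5*5*(-1/108) = -25*(-1/108) = 25/108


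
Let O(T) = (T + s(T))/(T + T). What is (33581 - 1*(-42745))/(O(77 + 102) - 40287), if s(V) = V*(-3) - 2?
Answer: -4554118/2403851 ≈ -1.8945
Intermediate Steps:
s(V) = -2 - 3*V (s(V) = -3*V - 2 = -2 - 3*V)
O(T) = (-2 - 2*T)/(2*T) (O(T) = (T + (-2 - 3*T))/(T + T) = (-2 - 2*T)/((2*T)) = (-2 - 2*T)*(1/(2*T)) = (-2 - 2*T)/(2*T))
(33581 - 1*(-42745))/(O(77 + 102) - 40287) = (33581 - 1*(-42745))/((-1 - (77 + 102))/(77 + 102) - 40287) = (33581 + 42745)/((-1 - 1*179)/179 - 40287) = 76326/((-1 - 179)/179 - 40287) = 76326/((1/179)*(-180) - 40287) = 76326/(-180/179 - 40287) = 76326/(-7211553/179) = 76326*(-179/7211553) = -4554118/2403851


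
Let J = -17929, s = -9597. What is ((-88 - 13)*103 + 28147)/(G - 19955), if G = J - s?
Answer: -17744/28287 ≈ -0.62729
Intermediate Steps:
G = -8332 (G = -17929 - 1*(-9597) = -17929 + 9597 = -8332)
((-88 - 13)*103 + 28147)/(G - 19955) = ((-88 - 13)*103 + 28147)/(-8332 - 19955) = (-101*103 + 28147)/(-28287) = (-10403 + 28147)*(-1/28287) = 17744*(-1/28287) = -17744/28287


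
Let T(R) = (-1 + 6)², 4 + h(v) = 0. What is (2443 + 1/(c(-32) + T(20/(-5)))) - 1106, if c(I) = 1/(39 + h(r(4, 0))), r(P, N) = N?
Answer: 1171247/876 ≈ 1337.0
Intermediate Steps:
h(v) = -4 (h(v) = -4 + 0 = -4)
c(I) = 1/35 (c(I) = 1/(39 - 4) = 1/35)
T(R) = 25 (T(R) = 5² = 25)
(2443 + 1/(c(-32) + T(20/(-5)))) - 1106 = (2443 + 1/(1/35 + 25)) - 1106 = (2443 + 1/(876/35)) - 1106 = (2443 + 35/876) - 1106 = 2140103/876 - 1106 = 1171247/876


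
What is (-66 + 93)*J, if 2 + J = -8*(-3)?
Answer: 594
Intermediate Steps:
J = 22 (J = -2 - 8*(-3) = -2 + 24 = 22)
(-66 + 93)*J = (-66 + 93)*22 = 27*22 = 594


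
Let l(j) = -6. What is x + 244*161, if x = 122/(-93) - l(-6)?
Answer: 3653848/93 ≈ 39289.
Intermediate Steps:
x = 436/93 (x = 122/(-93) - 1*(-6) = 122*(-1/93) + 6 = -122/93 + 6 = 436/93 ≈ 4.6882)
x + 244*161 = 436/93 + 244*161 = 436/93 + 39284 = 3653848/93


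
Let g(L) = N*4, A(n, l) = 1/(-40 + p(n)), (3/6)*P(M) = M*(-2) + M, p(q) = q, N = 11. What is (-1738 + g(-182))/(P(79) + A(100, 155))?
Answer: 101640/9479 ≈ 10.723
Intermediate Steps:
P(M) = -2*M (P(M) = 2*(M*(-2) + M) = 2*(-2*M + M) = 2*(-M) = -2*M)
A(n, l) = 1/(-40 + n)
g(L) = 44 (g(L) = 11*4 = 44)
(-1738 + g(-182))/(P(79) + A(100, 155)) = (-1738 + 44)/(-2*79 + 1/(-40 + 100)) = -1694/(-158 + 1/60) = -1694/(-9479/60) = -1694*(-60/9479) = 101640/9479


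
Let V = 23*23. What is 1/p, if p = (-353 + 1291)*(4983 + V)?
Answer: 1/5170256 ≈ 1.9341e-7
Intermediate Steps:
V = 529
p = 5170256 (p = (-353 + 1291)*(4983 + 529) = 938*5512 = 5170256)
1/p = 1/5170256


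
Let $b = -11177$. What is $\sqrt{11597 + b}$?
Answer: $2 \sqrt{105} \approx 20.494$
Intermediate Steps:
$\sqrt{11597 + b} = \sqrt{11597 - 11177} = \sqrt{420} = 2 \sqrt{105}$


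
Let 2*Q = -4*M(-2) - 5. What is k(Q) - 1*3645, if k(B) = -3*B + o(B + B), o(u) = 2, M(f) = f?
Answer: -7295/2 ≈ -3647.5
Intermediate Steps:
Q = 3/2 (Q = (-4*(-2) - 5)/2 = (8 - 5)/2 = (½)*3 = 3/2 ≈ 1.5000)
k(B) = 2 - 3*B (k(B) = -3*B + 2 = 2 - 3*B)
k(Q) - 1*3645 = (2 - 3*3/2) - 1*3645 = (2 - 9/2) - 3645 = -5/2 - 3645 = -7295/2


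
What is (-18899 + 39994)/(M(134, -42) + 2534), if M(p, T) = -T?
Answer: 21095/2576 ≈ 8.1891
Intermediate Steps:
(-18899 + 39994)/(M(134, -42) + 2534) = (-18899 + 39994)/(-1*(-42) + 2534) = 21095/(42 + 2534) = 21095/2576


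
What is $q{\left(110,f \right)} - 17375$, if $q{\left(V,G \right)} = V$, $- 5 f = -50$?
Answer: $-17265$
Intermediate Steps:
$f = 10$ ($f = \left(- \frac{1}{5}\right) \left(-50\right) = 10$)
$q{\left(110,f \right)} - 17375 = 110 - 17375 = -17265$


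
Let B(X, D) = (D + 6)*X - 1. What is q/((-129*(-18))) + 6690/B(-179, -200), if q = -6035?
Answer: -12935413/5375430 ≈ -2.4064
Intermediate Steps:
B(X, D) = -1 + X*(6 + D) (B(X, D) = (6 + D)*X - 1 = X*(6 + D) - 1 = -1 + X*(6 + D))
q/((-129*(-18))) + 6690/B(-179, -200) = -6035/((-129*(-18))) + 6690/(-1 + 6*(-179) - 200*(-179)) = -6035/2322 + 6690/(-1 - 1074 + 35800) = -6035*1/2322 + 6690/34725 = -6035/2322 + 6690*(1/34725) = -6035/2322 + 446/2315 = -12935413/5375430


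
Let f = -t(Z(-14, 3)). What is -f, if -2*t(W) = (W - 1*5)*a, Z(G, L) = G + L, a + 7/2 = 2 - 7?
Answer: -68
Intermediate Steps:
a = -17/2 (a = -7/2 + (2 - 7) = -7/2 - 5 = -17/2 ≈ -8.5000)
t(W) = -85/4 + 17*W/4 (t(W) = -(W - 1*5)*(-17)/(2*2) = -(W - 5)*(-17)/(2*2) = -(-5 + W)*(-17)/(2*2) = -(85/2 - 17*W/2)/2 = -85/4 + 17*W/4)
f = 68 (f = -(-85/4 + 17*(-14 + 3)/4) = -(-85/4 + (17/4)*(-11)) = -(-85/4 - 187/4) = -1*(-68) = 68)
-f = -1*68 = -68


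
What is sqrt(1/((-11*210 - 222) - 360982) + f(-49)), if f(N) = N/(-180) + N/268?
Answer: 2*sqrt(745611350961095)/182665785 ≈ 0.29897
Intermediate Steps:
f(N) = -11*N/6030 (f(N) = N*(-1/180) + N*(1/268) = -N/180 + N/268 = -11*N/6030)
sqrt(1/((-11*210 - 222) - 360982) + f(-49)) = sqrt(1/((-11*210 - 222) - 360982) - 11/6030*(-49)) = sqrt(1/((-2310 - 222) - 360982) + 539/6030) = sqrt(1/(-2532 - 360982) + 539/6030) = sqrt(1/(-363514) + 539/6030) = sqrt(-1/363514 + 539/6030) = sqrt(48982004/547997355) = 2*sqrt(745611350961095)/182665785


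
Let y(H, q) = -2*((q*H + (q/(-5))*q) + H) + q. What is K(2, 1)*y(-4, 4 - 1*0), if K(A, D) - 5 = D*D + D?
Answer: 1764/5 ≈ 352.80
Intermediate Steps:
K(A, D) = 5 + D + D**2 (K(A, D) = 5 + (D*D + D) = 5 + (D**2 + D) = 5 + (D + D**2) = 5 + D + D**2)
y(H, q) = q - 2*H + 2*q**2/5 - 2*H*q (y(H, q) = -2*((H*q + (q*(-1/5))*q) + H) + q = -2*((H*q + (-q/5)*q) + H) + q = -2*((H*q - q**2/5) + H) + q = -2*((-q**2/5 + H*q) + H) + q = -2*(H - q**2/5 + H*q) + q = (-2*H + 2*q**2/5 - 2*H*q) + q = q - 2*H + 2*q**2/5 - 2*H*q)
K(2, 1)*y(-4, 4 - 1*0) = (5 + 1 + 1**2)*((4 - 1*0) - 2*(-4) + 2*(4 - 1*0)**2/5 - 2*(-4)*(4 - 1*0)) = (5 + 1 + 1)*((4 + 0) + 8 + 2*(4 + 0)**2/5 - 2*(-4)*(4 + 0)) = 7*(4 + 8 + (2/5)*4**2 - 2*(-4)*4) = 7*(4 + 8 + (2/5)*16 + 32) = 7*(4 + 8 + 32/5 + 32) = 7*(252/5) = 1764/5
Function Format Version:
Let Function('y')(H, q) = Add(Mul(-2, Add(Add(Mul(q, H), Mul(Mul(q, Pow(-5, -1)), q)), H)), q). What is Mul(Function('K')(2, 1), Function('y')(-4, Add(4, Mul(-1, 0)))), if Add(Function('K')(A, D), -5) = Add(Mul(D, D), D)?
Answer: Rational(1764, 5) ≈ 352.80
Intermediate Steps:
Function('K')(A, D) = Add(5, D, Pow(D, 2)) (Function('K')(A, D) = Add(5, Add(Mul(D, D), D)) = Add(5, Add(Pow(D, 2), D)) = Add(5, Add(D, Pow(D, 2))) = Add(5, D, Pow(D, 2)))
Function('y')(H, q) = Add(q, Mul(-2, H), Mul(Rational(2, 5), Pow(q, 2)), Mul(-2, H, q)) (Function('y')(H, q) = Add(Mul(-2, Add(Add(Mul(H, q), Mul(Mul(q, Rational(-1, 5)), q)), H)), q) = Add(Mul(-2, Add(Add(Mul(H, q), Mul(Mul(Rational(-1, 5), q), q)), H)), q) = Add(Mul(-2, Add(Add(Mul(H, q), Mul(Rational(-1, 5), Pow(q, 2))), H)), q) = Add(Mul(-2, Add(Add(Mul(Rational(-1, 5), Pow(q, 2)), Mul(H, q)), H)), q) = Add(Mul(-2, Add(H, Mul(Rational(-1, 5), Pow(q, 2)), Mul(H, q))), q) = Add(Add(Mul(-2, H), Mul(Rational(2, 5), Pow(q, 2)), Mul(-2, H, q)), q) = Add(q, Mul(-2, H), Mul(Rational(2, 5), Pow(q, 2)), Mul(-2, H, q)))
Mul(Function('K')(2, 1), Function('y')(-4, Add(4, Mul(-1, 0)))) = Mul(Add(5, 1, Pow(1, 2)), Add(Add(4, Mul(-1, 0)), Mul(-2, -4), Mul(Rational(2, 5), Pow(Add(4, Mul(-1, 0)), 2)), Mul(-2, -4, Add(4, Mul(-1, 0))))) = Mul(Add(5, 1, 1), Add(Add(4, 0), 8, Mul(Rational(2, 5), Pow(Add(4, 0), 2)), Mul(-2, -4, Add(4, 0)))) = Mul(7, Add(4, 8, Mul(Rational(2, 5), Pow(4, 2)), Mul(-2, -4, 4))) = Mul(7, Add(4, 8, Mul(Rational(2, 5), 16), 32)) = Mul(7, Add(4, 8, Rational(32, 5), 32)) = Mul(7, Rational(252, 5)) = Rational(1764, 5)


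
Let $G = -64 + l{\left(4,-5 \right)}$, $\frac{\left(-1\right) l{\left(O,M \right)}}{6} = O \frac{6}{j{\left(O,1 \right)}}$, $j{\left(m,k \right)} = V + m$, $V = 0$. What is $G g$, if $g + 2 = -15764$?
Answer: $1576600$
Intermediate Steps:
$j{\left(m,k \right)} = m$ ($j{\left(m,k \right)} = 0 + m = m$)
$g = -15766$ ($g = -2 - 15764 = -15766$)
$l{\left(O,M \right)} = -36$ ($l{\left(O,M \right)} = - 6 O \frac{6}{O} = \left(-6\right) 6 = -36$)
$G = -100$ ($G = -64 - 36 = -100$)
$G g = \left(-100\right) \left(-15766\right) = 1576600$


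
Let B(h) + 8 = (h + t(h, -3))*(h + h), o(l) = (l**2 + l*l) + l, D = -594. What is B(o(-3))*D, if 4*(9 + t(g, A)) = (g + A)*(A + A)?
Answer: 218592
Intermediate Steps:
o(l) = l + 2*l**2 (o(l) = (l**2 + l**2) + l = 2*l**2 + l = l + 2*l**2)
t(g, A) = -9 + A*(A + g)/2 (t(g, A) = -9 + ((g + A)*(A + A))/4 = -9 + ((A + g)*(2*A))/4 = -9 + (2*A*(A + g))/4 = -9 + A*(A + g)/2)
B(h) = -8 + 2*h*(-9/2 - h/2) (B(h) = -8 + (h + (-9 + (1/2)*(-3)**2 + (1/2)*(-3)*h))*(h + h) = -8 + (h + (-9 + (1/2)*9 - 3*h/2))*(2*h) = -8 + (h + (-9 + 9/2 - 3*h/2))*(2*h) = -8 + (h + (-9/2 - 3*h/2))*(2*h) = -8 + (-9/2 - h/2)*(2*h) = -8 + 2*h*(-9/2 - h/2))
B(o(-3))*D = (-8 - (-3*(1 + 2*(-3)))**2 - (-27)*(1 + 2*(-3)))*(-594) = (-8 - (-3*(1 - 6))**2 - (-27)*(1 - 6))*(-594) = (-8 - (-3*(-5))**2 - (-27)*(-5))*(-594) = (-8 - 1*15**2 - 9*15)*(-594) = (-8 - 1*225 - 135)*(-594) = (-8 - 225 - 135)*(-594) = -368*(-594) = 218592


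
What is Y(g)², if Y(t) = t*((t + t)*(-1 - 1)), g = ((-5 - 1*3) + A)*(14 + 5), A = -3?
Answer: 30528476176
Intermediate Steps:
g = -209 (g = ((-5 - 1*3) - 3)*(14 + 5) = ((-5 - 3) - 3)*19 = (-8 - 3)*19 = -11*19 = -209)
Y(t) = -4*t² (Y(t) = t*((2*t)*(-2)) = t*(-4*t) = -4*t²)
Y(g)² = (-4*(-209)²)² = (-4*43681)² = (-174724)² = 30528476176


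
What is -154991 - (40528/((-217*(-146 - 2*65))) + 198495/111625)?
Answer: -51810007035002/334272225 ≈ -1.5499e+5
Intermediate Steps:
-154991 - (40528/((-217*(-146 - 2*65))) + 198495/111625) = -154991 - (40528/((-217*(-146 - 130))) + 198495*(1/111625)) = -154991 - (40528/((-217*(-276))) + 39699/22325) = -154991 - (40528/59892 + 39699/22325) = -154991 - (40528*(1/59892) + 39699/22325) = -154991 - (10132/14973 + 39699/22325) = -154991 - 1*820610027/334272225 = -154991 - 820610027/334272225 = -51810007035002/334272225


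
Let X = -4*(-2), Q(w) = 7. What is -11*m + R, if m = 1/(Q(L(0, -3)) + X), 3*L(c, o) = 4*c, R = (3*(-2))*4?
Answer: -371/15 ≈ -24.733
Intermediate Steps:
R = -24 (R = -6*4 = -24)
L(c, o) = 4*c/3 (L(c, o) = (4*c)/3 = 4*c/3)
X = 8
m = 1/15 (m = 1/(7 + 8) = 1/15 ≈ 0.066667)
-11*m + R = -11*1/15 - 24 = -11/15 - 24 = -371/15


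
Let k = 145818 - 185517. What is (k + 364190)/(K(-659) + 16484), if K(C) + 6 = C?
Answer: 324491/15819 ≈ 20.513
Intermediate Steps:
K(C) = -6 + C
k = -39699
(k + 364190)/(K(-659) + 16484) = (-39699 + 364190)/((-6 - 659) + 16484) = 324491/(-665 + 16484) = 324491/15819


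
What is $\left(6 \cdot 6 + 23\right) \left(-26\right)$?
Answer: $-1534$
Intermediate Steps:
$\left(6 \cdot 6 + 23\right) \left(-26\right) = \left(36 + 23\right) \left(-26\right) = 59 \left(-26\right) = -1534$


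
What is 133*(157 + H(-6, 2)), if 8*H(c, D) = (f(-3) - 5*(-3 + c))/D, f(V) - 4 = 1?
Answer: 170373/8 ≈ 21297.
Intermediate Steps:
f(V) = 5 (f(V) = 4 + 1 = 5)
H(c, D) = (20 - 5*c)/(8*D) (H(c, D) = ((5 - 5*(-3 + c))/D)/8 = ((5 + (15 - 5*c))/D)/8 = ((20 - 5*c)/D)/8 = (20 - 5*c)/(8*D))
133*(157 + H(-6, 2)) = 133*(157 + (5/8)*(4 - 1*(-6))/2) = 133*(157 + (5/8)*(½)*(4 + 6)) = 133*(157 + (5/8)*(½)*10) = 133*(157 + 25/8) = 133*(1281/8) = 170373/8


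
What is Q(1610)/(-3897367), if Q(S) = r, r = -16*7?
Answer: 112/3897367 ≈ 2.8737e-5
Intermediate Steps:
r = -112
Q(S) = -112
Q(1610)/(-3897367) = -112/(-3897367) = -112*(-1/3897367) = 112/3897367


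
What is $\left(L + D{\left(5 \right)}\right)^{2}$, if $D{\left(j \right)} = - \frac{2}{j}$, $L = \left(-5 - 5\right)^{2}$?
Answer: $\frac{248004}{25} \approx 9920.2$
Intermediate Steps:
$L = 100$ ($L = \left(-10\right)^{2} = 100$)
$\left(L + D{\left(5 \right)}\right)^{2} = \left(100 - \frac{2}{5}\right)^{2} = \left(\frac{498}{5}\right)^{2} = \frac{248004}{25}$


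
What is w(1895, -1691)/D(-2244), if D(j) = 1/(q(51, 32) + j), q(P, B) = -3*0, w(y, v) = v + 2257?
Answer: -1270104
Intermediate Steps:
w(y, v) = 2257 + v
q(P, B) = 0
D(j) = 1/j (D(j) = 1/(0 + j) = 1/j)
w(1895, -1691)/D(-2244) = (2257 - 1691)/(1/(-2244)) = 566/(-1/2244) = 566*(-2244) = -1270104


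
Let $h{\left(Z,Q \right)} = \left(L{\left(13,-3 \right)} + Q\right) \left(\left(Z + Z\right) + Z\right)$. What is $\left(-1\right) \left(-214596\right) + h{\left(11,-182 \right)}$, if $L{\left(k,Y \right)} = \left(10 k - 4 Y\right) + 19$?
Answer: $213903$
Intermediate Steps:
$L{\left(k,Y \right)} = 19 - 4 Y + 10 k$ ($L{\left(k,Y \right)} = \left(- 4 Y + 10 k\right) + 19 = 19 - 4 Y + 10 k$)
$h{\left(Z,Q \right)} = 3 Z \left(161 + Q\right)$ ($h{\left(Z,Q \right)} = \left(\left(19 - -12 + 10 \cdot 13\right) + Q\right) \left(\left(Z + Z\right) + Z\right) = \left(\left(19 + 12 + 130\right) + Q\right) \left(2 Z + Z\right) = \left(161 + Q\right) 3 Z = 3 Z \left(161 + Q\right)$)
$\left(-1\right) \left(-214596\right) + h{\left(11,-182 \right)} = \left(-1\right) \left(-214596\right) + 3 \cdot 11 \left(161 - 182\right) = 214596 + 3 \cdot 11 \left(-21\right) = 214596 - 693 = 213903$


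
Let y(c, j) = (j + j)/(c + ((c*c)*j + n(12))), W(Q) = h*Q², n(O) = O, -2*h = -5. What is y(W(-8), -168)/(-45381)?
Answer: -4/2323414277 ≈ -1.7216e-9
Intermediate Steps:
h = 5/2 (h = -½*(-5) = 5/2 ≈ 2.5000)
W(Q) = 5*Q²/2
y(c, j) = 2*j/(12 + c + j*c²) (y(c, j) = (j + j)/(c + ((c*c)*j + 12)) = (2*j)/(c + (c²*j + 12)) = (2*j)/(c + (j*c² + 12)) = (2*j)/(c + (12 + j*c²)) = (2*j)/(12 + c + j*c²) = 2*j/(12 + c + j*c²))
y(W(-8), -168)/(-45381) = (2*(-168)/(12 + (5/2)*(-8)² - 168*((5/2)*(-8)²)²))/(-45381) = (2*(-168)/(12 + (5/2)*64 - 168*((5/2)*64)²))*(-1/45381) = (2*(-168)/(12 + 160 - 168*160²))*(-1/45381) = (2*(-168)/(12 + 160 - 168*25600))*(-1/45381) = (2*(-168)/(12 + 160 - 4300800))*(-1/45381) = (2*(-168)/(-4300628))*(-1/45381) = (2*(-168)*(-1/4300628))*(-1/45381) = (84/1075157)*(-1/45381) = -4/2323414277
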